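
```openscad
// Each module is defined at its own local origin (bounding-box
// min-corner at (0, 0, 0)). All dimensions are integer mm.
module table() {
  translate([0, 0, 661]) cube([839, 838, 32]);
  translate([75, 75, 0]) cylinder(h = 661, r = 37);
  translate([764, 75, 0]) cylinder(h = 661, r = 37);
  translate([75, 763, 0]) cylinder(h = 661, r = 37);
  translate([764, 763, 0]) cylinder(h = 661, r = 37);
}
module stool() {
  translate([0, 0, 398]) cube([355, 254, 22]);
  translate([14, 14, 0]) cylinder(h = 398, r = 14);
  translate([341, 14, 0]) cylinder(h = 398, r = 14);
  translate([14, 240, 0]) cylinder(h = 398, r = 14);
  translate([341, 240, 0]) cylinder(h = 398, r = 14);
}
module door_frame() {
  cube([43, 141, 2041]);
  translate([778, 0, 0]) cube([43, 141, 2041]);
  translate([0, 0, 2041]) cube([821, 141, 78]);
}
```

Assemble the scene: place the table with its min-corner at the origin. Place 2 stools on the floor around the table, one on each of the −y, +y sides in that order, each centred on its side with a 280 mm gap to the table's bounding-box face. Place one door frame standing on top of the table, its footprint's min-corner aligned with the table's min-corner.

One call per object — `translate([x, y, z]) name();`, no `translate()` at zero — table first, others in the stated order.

table();
translate([242, -534, 0]) stool();
translate([242, 1118, 0]) stool();
translate([0, 0, 693]) door_frame();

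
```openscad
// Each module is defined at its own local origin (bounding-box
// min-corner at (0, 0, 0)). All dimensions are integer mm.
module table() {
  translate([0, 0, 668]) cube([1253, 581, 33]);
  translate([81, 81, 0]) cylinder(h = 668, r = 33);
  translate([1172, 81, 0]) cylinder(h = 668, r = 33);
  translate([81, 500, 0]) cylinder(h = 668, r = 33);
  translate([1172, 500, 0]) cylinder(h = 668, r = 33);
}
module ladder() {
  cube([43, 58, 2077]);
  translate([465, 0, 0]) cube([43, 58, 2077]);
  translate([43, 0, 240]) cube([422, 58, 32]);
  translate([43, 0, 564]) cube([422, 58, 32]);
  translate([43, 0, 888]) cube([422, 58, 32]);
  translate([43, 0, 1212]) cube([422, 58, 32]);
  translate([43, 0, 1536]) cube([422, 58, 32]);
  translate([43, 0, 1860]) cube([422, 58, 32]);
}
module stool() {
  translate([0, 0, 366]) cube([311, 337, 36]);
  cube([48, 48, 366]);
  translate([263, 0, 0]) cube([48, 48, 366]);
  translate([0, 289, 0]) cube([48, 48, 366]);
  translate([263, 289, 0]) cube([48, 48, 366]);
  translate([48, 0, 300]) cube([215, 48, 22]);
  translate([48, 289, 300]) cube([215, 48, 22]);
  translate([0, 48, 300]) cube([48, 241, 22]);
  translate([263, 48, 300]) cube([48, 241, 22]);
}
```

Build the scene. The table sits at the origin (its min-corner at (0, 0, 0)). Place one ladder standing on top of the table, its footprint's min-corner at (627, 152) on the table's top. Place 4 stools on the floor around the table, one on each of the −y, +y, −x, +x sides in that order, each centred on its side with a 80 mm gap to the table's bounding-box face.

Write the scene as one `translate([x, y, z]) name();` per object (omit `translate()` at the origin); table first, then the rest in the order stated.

table();
translate([627, 152, 701]) ladder();
translate([471, -417, 0]) stool();
translate([471, 661, 0]) stool();
translate([-391, 122, 0]) stool();
translate([1333, 122, 0]) stool();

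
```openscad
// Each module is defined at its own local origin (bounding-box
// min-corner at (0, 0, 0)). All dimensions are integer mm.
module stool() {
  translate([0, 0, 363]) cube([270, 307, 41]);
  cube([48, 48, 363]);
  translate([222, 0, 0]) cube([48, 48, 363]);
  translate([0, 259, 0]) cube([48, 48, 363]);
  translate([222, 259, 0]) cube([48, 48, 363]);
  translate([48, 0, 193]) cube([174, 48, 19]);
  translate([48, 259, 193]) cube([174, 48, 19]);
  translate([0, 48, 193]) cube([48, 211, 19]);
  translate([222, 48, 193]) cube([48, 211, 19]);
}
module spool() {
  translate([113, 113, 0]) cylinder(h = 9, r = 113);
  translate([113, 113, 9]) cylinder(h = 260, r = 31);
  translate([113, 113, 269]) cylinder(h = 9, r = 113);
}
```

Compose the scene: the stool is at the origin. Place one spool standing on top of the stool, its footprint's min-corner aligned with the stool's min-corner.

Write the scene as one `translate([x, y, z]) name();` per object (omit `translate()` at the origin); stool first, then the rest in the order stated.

stool();
translate([0, 0, 404]) spool();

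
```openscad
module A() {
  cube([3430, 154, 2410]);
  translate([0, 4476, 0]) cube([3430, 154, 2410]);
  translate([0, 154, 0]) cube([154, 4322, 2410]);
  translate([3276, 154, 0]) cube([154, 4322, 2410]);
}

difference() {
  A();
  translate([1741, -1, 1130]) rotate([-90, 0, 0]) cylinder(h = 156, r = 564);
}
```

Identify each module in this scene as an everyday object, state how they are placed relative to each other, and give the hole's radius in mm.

The subtracted cylinder has r = 564 mm.

A is a house frame. The house frame has a circular hole through its front wall. The hole's radius is 564 mm.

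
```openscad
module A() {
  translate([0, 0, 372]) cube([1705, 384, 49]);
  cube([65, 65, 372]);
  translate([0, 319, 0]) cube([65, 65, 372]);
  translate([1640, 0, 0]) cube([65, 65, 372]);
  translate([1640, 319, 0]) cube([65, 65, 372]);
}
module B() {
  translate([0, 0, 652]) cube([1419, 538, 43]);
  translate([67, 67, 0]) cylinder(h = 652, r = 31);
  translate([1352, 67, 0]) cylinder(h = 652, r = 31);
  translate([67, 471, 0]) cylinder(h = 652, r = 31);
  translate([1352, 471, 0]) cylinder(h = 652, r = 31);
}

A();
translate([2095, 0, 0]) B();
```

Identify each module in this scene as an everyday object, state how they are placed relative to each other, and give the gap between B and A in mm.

A is a bench. B is a table. The table is on the floor beside the bench on its +x side. The gap between the table and the bench is 390 mm.

The table's nearest face is 390 mm from the bench's +x face.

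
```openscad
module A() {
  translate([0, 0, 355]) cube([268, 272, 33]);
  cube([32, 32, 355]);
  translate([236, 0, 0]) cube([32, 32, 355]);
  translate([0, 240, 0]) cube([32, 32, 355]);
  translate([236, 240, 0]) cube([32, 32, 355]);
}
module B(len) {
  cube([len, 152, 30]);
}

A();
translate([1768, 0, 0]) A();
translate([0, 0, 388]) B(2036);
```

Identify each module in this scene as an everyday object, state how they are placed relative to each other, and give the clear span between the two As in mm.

A is a stool. B is a beam. A beam spans the tops of two stools. The clear span between the two stools is 1500 mm.

Second stool starts at x = 1768; first ends at x = 268; clear span = 1768 − 268 = 1500 mm.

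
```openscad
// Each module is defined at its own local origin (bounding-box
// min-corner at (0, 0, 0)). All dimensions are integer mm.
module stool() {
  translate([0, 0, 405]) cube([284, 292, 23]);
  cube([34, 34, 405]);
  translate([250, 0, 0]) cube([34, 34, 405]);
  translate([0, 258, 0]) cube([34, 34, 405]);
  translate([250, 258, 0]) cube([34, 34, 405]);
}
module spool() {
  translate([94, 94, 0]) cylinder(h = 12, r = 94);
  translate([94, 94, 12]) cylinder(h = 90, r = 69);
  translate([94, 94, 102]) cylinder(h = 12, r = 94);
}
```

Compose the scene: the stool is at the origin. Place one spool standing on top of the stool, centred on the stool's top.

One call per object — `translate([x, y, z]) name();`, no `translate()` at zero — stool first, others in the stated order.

stool();
translate([48, 52, 428]) spool();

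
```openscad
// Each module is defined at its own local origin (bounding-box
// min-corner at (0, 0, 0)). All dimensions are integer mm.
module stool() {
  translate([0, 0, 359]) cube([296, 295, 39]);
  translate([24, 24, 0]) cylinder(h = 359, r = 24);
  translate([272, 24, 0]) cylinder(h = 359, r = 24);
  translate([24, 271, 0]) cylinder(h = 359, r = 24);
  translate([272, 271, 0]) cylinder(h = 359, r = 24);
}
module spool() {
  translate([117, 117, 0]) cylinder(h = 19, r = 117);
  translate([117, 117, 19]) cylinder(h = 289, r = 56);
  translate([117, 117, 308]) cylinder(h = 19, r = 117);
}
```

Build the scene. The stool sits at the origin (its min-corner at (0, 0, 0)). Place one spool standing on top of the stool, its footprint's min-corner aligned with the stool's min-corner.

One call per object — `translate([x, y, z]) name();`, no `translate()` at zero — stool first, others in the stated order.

stool();
translate([0, 0, 398]) spool();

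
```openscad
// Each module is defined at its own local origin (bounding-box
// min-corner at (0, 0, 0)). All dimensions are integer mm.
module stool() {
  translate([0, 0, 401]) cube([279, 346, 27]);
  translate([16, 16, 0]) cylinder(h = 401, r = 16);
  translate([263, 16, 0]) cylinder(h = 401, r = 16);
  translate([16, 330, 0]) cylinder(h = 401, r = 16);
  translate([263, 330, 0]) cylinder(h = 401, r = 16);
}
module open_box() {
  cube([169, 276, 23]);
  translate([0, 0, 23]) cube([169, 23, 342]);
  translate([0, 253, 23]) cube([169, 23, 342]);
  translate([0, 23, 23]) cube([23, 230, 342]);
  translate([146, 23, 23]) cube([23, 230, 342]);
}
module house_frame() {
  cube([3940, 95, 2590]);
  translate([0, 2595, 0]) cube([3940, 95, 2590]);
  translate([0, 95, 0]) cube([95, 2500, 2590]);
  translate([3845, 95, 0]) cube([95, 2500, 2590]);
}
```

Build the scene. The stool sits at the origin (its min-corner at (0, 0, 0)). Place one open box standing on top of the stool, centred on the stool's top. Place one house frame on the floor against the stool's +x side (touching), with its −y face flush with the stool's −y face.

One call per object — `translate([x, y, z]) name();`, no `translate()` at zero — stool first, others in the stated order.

stool();
translate([55, 35, 428]) open_box();
translate([279, 0, 0]) house_frame();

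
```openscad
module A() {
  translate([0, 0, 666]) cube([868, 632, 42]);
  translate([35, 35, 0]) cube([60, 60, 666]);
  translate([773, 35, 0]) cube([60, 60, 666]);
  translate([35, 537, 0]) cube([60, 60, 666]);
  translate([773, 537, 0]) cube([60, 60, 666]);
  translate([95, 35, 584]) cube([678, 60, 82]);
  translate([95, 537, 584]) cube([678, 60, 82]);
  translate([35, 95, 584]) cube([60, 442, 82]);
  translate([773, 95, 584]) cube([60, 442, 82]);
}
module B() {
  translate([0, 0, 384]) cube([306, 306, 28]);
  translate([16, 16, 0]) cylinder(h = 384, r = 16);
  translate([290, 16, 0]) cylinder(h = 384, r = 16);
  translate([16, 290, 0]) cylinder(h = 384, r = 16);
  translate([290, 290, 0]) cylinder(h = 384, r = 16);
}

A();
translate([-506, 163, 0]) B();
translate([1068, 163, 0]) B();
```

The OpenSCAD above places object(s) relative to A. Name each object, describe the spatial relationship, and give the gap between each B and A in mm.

A is a table. B is a stool. Two stools sit around the table at the −x, +x sides. The gap between each stool and the table is 200 mm.

Each stool's nearest face is 200 mm from the table's bounding box.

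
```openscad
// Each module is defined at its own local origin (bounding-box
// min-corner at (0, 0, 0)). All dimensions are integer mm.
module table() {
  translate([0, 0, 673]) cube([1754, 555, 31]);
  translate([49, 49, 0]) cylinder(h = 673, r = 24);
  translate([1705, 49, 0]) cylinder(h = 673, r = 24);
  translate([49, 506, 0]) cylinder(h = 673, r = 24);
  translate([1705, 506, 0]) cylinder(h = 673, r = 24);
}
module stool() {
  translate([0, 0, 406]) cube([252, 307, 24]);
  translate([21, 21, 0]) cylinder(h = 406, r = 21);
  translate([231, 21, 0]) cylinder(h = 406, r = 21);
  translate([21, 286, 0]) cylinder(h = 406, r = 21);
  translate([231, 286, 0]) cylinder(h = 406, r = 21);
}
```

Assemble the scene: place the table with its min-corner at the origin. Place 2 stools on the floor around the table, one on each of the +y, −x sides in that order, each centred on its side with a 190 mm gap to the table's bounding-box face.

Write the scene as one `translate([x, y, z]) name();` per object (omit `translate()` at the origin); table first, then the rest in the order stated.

table();
translate([751, 745, 0]) stool();
translate([-442, 124, 0]) stool();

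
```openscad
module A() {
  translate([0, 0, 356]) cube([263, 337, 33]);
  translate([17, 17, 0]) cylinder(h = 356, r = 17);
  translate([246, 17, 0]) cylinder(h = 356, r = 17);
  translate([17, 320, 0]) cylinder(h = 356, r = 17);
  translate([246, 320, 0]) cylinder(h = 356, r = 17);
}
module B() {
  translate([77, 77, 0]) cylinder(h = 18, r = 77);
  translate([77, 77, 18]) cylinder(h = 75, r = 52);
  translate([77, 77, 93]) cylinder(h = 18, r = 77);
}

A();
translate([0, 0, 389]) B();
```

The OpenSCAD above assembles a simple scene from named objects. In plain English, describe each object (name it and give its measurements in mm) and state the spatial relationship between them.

A is a four-legged stool. The seat is a 263×337×33 mm slab whose top surface is at z = 389 mm; four round legs, each 34 mm in diameter, run from the floor (z = 0) to the underside of the seat, each leg's axis is inset half a diameter from the nearest pair of seat edges (so the leg's bounding box is flush with the corner).

B is a spool: two coaxial disc flanges of radius 77 mm and thickness 18 mm, joined by a core cylinder of radius 52 mm and height 75 mm. The lower flange rests on z = 0 and the three cylinders share a vertical axis.

The spool is on top of the stool.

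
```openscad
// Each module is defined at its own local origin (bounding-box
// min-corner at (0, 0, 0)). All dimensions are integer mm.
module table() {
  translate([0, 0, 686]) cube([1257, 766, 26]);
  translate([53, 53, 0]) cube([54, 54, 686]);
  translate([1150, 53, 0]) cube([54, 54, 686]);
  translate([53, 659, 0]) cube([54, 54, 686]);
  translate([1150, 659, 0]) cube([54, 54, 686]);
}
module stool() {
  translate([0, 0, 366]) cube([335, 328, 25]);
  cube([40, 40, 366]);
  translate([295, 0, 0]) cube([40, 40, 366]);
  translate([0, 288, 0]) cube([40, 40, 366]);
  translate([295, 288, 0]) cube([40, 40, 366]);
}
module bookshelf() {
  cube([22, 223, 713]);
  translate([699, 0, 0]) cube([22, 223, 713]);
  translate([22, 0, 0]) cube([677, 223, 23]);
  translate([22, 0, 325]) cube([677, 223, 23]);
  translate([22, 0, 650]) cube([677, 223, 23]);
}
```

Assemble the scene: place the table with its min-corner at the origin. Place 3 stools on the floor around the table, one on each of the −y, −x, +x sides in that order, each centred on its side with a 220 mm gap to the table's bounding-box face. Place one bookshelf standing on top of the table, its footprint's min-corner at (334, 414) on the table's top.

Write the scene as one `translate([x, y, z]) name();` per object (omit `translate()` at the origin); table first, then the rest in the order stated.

table();
translate([461, -548, 0]) stool();
translate([-555, 219, 0]) stool();
translate([1477, 219, 0]) stool();
translate([334, 414, 712]) bookshelf();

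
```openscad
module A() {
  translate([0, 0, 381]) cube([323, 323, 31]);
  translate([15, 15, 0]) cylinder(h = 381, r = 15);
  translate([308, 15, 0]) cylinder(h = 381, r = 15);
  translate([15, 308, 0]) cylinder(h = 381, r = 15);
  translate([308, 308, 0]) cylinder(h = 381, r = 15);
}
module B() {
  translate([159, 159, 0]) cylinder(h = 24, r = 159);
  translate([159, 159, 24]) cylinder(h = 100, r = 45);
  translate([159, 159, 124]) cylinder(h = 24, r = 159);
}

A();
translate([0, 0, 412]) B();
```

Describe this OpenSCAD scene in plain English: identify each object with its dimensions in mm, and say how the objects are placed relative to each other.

A is a four-legged stool. The seat is 323×323 mm, 31 mm thick, top at z = 412 mm. It stands on four round legs, each 30 mm in diameter, from z = 0 to the seat underside, each leg's axis is inset half a diameter from the nearest pair of seat edges (so the leg's bounding box is flush with the corner).

B is a spool: two coaxial disc flanges of radius 159 mm and thickness 24 mm, joined by a core cylinder of radius 45 mm and height 100 mm. The lower flange rests on z = 0 and the three cylinders share a vertical axis.

The spool is on top of the stool.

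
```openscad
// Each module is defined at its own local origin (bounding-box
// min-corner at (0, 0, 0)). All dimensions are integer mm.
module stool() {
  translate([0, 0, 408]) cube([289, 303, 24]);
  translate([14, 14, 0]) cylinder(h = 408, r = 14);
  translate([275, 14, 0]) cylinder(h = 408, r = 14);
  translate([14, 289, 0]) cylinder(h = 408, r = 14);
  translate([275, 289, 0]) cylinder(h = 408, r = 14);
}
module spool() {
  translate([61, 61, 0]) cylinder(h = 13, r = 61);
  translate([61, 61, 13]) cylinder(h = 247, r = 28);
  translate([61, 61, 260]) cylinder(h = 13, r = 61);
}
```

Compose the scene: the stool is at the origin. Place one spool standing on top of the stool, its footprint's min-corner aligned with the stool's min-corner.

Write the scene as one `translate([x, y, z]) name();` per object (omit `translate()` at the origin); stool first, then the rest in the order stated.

stool();
translate([0, 0, 432]) spool();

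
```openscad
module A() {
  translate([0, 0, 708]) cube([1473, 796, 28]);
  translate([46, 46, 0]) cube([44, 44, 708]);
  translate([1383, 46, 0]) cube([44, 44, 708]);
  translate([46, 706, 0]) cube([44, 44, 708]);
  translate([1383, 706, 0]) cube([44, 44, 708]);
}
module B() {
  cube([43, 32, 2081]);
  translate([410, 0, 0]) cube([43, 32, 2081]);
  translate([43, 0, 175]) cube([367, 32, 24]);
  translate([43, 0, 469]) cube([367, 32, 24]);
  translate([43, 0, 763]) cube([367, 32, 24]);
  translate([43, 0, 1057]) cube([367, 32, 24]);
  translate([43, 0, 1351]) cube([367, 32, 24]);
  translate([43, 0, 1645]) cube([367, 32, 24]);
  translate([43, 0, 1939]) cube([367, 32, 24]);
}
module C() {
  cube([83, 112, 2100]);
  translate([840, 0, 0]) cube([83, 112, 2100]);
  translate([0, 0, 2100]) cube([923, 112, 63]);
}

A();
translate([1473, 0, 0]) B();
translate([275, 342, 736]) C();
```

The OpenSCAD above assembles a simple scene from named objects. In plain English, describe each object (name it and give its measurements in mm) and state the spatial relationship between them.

A is a rectangular dining table. The top is 1473×796×28 mm with its upper surface at z = 736 mm. It stands on four 44×44 mm square legs, each inset 46 mm from the nearest pair of top edges, running from the floor to the underside of the top.

B is a straight ladder. Two 43×32 mm vertical rails, 2081 mm tall, stand 453 mm apart (outside-to-outside) with their front faces coplanar on the −y side. 7 rungs, each 32 mm deep and 24 mm tall, span between the inner faces of the rails, front faces flush with the rails. The lowest rung's underside is at z = 175 mm and rungs are spaced 294 mm apart (underside to underside).

C is a rectangular door frame: two vertical jambs of 83×112 mm section, 2100 mm tall, with a clear opening 757 mm wide between their inner faces. A header 63 mm tall and 112 mm deep lies on top of the jambs and spans the full outside width.

The ladder is against the table's +x side, with their −y faces flush. The door frame is on top of the table, centred.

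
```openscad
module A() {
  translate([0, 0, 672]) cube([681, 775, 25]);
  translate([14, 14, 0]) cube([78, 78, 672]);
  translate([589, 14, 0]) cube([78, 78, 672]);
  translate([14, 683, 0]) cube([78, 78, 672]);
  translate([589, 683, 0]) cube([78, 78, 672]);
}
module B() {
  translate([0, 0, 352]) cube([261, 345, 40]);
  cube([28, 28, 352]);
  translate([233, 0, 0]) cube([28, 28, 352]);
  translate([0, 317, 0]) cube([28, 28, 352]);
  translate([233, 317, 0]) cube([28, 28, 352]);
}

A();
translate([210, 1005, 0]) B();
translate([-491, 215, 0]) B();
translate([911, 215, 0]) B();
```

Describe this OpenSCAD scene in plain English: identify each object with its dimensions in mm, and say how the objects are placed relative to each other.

A is a rectangular dining table. The top is 681×775×25 mm with its upper surface at z = 697 mm. It stands on four 78×78 mm square legs, each inset 14 mm from the nearest pair of top edges, running from the floor to the underside of the top.

B is a four-legged stool. The seat is 261×345 mm, 40 mm thick, top at z = 392 mm. It stands on four square legs, each 28×28 mm in cross-section, from z = 0 to the seat underside, each flush with a corner of the seat.

Three stools sit around the table at the +y, −x, +x sides.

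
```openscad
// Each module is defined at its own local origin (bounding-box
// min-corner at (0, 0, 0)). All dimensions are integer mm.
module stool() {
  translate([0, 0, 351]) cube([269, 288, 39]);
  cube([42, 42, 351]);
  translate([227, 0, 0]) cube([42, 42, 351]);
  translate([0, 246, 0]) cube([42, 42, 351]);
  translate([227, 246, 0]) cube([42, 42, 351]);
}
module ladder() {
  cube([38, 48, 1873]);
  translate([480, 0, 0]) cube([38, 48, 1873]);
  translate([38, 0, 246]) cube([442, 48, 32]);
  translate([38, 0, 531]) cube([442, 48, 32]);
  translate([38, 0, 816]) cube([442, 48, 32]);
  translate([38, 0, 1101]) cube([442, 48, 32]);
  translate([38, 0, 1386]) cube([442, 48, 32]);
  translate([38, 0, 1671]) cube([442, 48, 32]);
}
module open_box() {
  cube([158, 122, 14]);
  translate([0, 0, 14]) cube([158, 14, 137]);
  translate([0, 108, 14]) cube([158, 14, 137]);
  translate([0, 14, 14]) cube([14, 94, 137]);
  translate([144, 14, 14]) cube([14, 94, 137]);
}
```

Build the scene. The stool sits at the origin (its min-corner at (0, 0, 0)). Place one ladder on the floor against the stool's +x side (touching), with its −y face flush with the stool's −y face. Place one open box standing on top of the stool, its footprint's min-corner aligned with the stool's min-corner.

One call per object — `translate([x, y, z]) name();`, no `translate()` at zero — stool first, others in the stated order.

stool();
translate([269, 0, 0]) ladder();
translate([0, 0, 390]) open_box();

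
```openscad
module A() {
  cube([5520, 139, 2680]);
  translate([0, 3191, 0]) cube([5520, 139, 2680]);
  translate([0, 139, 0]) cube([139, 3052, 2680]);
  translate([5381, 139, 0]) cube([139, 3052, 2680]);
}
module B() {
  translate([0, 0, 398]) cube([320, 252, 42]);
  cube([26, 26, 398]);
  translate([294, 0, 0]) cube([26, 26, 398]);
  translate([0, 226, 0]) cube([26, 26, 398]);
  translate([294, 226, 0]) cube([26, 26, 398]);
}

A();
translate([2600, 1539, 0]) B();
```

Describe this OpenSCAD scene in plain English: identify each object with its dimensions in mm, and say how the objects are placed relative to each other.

A is a box-shaped house frame (walls only): outside footprint 5520×3330 mm, wall height 2680 mm, wall thickness 139 mm. The two y-facing walls run the full x-width; the two x-facing walls fit between the inner faces of the y-facing walls.

B is a four-legged stool. The seat is a 320×252×42 mm slab whose top surface is at z = 440 mm; four square legs, each 26×26 mm in cross-section, run from the floor (z = 0) to the underside of the seat, each flush with a corner of the seat.

The stool sits inside the house frame, centred.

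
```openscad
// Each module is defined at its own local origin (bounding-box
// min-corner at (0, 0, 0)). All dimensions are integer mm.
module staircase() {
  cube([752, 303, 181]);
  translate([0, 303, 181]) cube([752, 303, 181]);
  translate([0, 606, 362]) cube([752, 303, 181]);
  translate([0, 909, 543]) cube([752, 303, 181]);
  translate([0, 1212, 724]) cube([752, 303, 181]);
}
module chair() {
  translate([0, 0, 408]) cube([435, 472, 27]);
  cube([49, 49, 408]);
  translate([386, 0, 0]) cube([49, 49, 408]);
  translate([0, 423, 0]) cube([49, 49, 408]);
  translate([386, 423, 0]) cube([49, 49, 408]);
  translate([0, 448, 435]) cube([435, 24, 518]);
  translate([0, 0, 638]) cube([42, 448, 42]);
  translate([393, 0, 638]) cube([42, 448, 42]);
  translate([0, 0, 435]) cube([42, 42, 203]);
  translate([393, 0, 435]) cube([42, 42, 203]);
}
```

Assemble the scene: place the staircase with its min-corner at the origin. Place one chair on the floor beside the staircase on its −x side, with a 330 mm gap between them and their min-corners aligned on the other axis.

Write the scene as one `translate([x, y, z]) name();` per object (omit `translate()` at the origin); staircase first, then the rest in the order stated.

staircase();
translate([-765, 0, 0]) chair();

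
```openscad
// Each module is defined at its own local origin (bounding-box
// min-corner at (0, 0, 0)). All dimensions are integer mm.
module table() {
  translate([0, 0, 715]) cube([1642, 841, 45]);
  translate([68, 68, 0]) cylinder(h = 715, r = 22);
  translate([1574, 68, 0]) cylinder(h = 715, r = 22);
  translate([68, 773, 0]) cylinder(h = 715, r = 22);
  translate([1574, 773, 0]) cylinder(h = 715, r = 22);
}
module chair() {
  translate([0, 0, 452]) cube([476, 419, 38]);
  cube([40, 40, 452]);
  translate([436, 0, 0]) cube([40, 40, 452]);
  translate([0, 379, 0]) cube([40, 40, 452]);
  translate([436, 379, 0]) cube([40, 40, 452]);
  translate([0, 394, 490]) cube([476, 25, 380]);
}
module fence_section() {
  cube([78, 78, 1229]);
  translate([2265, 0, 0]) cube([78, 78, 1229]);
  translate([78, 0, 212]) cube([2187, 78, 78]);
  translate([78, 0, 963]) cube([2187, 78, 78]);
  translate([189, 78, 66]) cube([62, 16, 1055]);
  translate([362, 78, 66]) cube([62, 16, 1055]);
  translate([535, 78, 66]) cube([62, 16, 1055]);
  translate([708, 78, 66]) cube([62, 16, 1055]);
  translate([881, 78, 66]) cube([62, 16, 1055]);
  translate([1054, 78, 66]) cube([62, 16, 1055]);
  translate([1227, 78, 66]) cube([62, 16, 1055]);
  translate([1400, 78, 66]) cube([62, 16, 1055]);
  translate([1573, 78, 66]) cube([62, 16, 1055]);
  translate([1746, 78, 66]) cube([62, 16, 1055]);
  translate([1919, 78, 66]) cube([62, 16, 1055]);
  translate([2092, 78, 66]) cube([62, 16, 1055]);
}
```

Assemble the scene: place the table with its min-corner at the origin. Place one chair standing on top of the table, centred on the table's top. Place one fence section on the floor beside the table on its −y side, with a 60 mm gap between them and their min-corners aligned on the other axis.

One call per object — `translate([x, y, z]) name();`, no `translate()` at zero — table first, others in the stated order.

table();
translate([583, 211, 760]) chair();
translate([0, -154, 0]) fence_section();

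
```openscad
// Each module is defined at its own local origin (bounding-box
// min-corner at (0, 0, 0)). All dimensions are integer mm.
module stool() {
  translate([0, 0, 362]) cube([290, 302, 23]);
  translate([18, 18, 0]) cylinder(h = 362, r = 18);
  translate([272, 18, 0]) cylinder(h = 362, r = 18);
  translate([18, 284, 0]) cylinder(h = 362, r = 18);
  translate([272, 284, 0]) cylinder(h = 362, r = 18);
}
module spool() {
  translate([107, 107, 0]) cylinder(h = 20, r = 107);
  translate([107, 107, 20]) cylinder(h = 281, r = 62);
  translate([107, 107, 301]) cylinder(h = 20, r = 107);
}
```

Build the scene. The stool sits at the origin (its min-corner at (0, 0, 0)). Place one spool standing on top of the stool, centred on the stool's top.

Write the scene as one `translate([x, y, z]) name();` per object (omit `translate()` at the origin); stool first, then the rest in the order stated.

stool();
translate([38, 44, 385]) spool();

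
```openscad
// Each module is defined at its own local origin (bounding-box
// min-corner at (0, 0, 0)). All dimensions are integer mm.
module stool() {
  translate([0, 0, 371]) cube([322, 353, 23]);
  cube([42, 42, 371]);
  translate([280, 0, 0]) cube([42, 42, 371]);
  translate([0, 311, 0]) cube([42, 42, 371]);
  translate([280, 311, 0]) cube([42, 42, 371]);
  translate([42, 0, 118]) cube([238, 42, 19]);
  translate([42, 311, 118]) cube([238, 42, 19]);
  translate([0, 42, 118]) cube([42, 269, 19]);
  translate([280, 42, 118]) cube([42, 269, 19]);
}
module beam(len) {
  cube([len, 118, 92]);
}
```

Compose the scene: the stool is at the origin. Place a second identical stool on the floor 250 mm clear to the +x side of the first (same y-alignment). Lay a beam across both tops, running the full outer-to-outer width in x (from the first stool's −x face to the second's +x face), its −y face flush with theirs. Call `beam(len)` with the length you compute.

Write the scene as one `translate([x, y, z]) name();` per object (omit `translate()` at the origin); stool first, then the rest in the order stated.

stool();
translate([572, 0, 0]) stool();
translate([0, 0, 394]) beam(894);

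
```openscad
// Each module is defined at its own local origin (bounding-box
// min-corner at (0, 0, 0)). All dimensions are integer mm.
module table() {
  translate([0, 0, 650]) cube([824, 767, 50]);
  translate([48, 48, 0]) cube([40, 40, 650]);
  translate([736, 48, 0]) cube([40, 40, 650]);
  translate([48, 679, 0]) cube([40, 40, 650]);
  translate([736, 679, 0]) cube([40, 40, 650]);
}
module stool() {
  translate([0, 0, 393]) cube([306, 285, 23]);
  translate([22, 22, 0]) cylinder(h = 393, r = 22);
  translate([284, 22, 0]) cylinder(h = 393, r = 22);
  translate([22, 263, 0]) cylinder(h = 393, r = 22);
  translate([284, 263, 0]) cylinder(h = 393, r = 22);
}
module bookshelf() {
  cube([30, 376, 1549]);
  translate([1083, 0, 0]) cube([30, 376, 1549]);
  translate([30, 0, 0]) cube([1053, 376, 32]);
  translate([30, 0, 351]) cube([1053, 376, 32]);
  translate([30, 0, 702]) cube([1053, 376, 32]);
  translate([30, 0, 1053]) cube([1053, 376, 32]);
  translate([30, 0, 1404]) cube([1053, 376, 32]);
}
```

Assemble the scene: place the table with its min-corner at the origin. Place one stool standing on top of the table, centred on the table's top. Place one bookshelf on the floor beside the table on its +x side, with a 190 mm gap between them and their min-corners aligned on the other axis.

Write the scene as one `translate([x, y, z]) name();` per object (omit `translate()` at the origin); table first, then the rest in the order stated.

table();
translate([259, 241, 700]) stool();
translate([1014, 0, 0]) bookshelf();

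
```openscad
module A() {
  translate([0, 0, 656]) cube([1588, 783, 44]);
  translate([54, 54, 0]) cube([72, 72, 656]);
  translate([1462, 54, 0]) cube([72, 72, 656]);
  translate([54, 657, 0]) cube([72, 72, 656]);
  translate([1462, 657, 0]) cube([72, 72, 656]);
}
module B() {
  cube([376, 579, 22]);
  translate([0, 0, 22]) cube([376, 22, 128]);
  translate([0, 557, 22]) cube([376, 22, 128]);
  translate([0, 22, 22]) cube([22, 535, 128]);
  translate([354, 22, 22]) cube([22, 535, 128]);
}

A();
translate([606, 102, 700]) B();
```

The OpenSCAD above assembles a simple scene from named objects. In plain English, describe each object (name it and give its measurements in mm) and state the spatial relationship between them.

A is a rectangular dining table. The top is 1588×783×44 mm with its upper surface at z = 700 mm. It stands on four 72×72 mm square legs, each inset 54 mm from the nearest pair of top edges, running from the floor to the underside of the top.

B is an open storage box with external size 376×579×150 mm and wall thickness 22 mm (the base is also 22 mm thick). The base covers the whole footprint; the four walls stand on the base, with the y-facing walls full-width and the x-facing walls fitting between their inner faces.

The open box is on top of the table, centred.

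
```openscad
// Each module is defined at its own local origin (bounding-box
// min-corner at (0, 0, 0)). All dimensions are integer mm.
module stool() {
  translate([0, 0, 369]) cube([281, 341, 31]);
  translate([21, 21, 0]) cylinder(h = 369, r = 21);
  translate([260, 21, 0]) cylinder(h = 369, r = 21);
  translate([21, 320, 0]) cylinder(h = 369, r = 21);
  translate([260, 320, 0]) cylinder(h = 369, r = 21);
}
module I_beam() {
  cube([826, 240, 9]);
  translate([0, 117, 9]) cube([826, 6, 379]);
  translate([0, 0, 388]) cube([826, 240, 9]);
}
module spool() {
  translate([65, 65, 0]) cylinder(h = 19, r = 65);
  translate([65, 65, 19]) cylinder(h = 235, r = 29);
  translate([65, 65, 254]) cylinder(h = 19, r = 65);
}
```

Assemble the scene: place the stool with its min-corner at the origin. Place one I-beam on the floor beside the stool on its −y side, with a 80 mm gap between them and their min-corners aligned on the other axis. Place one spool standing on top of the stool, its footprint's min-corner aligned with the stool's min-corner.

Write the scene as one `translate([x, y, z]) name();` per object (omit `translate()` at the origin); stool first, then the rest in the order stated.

stool();
translate([0, -320, 0]) I_beam();
translate([0, 0, 400]) spool();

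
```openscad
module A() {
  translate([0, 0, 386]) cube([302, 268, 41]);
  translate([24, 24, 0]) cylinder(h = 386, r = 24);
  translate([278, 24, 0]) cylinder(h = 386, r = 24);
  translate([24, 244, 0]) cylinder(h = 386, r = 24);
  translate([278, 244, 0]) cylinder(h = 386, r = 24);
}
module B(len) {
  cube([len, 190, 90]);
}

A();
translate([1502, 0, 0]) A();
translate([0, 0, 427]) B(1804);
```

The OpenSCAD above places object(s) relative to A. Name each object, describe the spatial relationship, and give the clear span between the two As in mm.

A is a stool. B is a beam. A beam spans the tops of two stools. The clear span between the two stools is 1200 mm.

Second stool starts at x = 1502; first ends at x = 302; clear span = 1502 − 302 = 1200 mm.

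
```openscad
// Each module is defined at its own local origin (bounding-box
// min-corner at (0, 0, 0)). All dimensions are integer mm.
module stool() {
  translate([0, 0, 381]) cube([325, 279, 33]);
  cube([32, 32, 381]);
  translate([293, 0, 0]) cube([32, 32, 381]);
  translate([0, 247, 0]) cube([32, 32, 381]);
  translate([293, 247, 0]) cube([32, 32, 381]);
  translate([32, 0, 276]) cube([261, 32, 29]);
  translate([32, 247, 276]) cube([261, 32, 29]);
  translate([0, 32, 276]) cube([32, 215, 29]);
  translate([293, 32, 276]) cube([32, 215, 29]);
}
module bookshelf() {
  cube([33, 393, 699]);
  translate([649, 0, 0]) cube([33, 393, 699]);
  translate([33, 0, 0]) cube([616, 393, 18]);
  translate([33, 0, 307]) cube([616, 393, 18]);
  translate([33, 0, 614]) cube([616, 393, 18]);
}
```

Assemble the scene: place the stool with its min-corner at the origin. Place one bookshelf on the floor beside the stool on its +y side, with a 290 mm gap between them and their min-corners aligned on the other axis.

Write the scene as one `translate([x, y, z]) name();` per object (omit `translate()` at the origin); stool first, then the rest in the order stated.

stool();
translate([0, 569, 0]) bookshelf();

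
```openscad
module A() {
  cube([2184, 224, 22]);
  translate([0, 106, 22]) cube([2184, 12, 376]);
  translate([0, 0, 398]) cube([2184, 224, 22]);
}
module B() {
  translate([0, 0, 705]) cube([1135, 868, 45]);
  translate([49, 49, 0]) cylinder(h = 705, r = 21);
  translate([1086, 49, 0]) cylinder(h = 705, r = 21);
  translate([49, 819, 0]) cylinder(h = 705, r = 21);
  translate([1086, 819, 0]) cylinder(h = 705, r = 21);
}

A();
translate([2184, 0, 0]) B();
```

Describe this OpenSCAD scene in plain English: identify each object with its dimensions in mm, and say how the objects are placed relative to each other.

A is an I-beam lying along x, 2184 mm long. Overall section height 420 mm. Two flanges 224 mm wide (y) and 22 mm thick, one on the floor and one at the top; a web 12 mm thick runs between them, centred on the flange width.

B is a table: top 1135 mm (x) × 868 mm (y), 45 mm thick, upper face at z = 750 mm, on four round legs of 42 mm diameter, each leg's bounding box inset 28 mm from the nearest pair of top edges, running from z = 0 to the bottom of the top.

The table is against the I-beam's +x side, with their −y faces flush.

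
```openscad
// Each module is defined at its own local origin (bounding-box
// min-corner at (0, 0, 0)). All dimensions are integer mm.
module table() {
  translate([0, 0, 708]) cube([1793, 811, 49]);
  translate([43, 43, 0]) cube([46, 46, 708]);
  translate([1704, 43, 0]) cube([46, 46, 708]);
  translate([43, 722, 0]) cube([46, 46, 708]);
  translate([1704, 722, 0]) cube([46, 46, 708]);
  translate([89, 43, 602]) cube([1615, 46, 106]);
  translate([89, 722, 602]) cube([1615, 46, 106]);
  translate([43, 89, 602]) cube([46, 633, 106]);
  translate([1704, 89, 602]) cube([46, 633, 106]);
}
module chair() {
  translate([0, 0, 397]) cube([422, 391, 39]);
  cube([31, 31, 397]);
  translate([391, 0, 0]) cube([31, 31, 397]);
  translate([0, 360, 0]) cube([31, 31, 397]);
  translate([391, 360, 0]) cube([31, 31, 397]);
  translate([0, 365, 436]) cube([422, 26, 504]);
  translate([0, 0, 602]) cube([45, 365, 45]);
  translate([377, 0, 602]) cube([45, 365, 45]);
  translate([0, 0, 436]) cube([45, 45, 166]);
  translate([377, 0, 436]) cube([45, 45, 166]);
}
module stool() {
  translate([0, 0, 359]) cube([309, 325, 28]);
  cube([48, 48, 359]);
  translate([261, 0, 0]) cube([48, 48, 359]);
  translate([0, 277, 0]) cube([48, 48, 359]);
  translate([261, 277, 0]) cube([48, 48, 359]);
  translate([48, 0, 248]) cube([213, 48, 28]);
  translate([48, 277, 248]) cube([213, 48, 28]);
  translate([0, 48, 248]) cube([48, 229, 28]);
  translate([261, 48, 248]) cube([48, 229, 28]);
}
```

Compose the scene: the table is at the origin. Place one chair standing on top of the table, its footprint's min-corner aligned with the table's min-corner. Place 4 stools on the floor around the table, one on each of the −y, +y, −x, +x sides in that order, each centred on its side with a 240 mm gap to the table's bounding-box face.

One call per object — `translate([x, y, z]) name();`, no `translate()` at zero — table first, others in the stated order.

table();
translate([0, 0, 757]) chair();
translate([742, -565, 0]) stool();
translate([742, 1051, 0]) stool();
translate([-549, 243, 0]) stool();
translate([2033, 243, 0]) stool();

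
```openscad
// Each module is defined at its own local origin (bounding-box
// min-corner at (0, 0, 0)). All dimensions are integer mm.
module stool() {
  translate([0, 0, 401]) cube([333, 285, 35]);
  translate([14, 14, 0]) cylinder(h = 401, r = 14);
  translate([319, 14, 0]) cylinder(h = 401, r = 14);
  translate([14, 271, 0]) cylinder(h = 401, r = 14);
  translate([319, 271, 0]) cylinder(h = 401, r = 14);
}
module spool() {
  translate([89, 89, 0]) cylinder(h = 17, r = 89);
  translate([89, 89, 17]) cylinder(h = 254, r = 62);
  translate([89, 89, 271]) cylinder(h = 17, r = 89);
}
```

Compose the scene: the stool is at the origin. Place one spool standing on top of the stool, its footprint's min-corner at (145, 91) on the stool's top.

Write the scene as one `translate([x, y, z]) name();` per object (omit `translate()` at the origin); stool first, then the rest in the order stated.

stool();
translate([145, 91, 436]) spool();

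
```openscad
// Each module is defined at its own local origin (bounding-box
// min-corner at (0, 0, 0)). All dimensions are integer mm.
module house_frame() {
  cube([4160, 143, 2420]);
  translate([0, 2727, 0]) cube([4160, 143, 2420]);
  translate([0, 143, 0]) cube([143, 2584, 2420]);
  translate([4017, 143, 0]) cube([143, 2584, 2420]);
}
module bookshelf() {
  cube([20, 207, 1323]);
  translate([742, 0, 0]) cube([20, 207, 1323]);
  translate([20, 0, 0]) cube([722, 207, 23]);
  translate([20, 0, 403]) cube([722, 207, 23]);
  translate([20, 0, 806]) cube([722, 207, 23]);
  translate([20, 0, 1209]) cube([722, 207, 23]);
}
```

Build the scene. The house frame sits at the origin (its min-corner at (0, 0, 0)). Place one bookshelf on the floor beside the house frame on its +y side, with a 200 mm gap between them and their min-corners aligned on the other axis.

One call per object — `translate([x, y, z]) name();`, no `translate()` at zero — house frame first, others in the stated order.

house_frame();
translate([0, 3070, 0]) bookshelf();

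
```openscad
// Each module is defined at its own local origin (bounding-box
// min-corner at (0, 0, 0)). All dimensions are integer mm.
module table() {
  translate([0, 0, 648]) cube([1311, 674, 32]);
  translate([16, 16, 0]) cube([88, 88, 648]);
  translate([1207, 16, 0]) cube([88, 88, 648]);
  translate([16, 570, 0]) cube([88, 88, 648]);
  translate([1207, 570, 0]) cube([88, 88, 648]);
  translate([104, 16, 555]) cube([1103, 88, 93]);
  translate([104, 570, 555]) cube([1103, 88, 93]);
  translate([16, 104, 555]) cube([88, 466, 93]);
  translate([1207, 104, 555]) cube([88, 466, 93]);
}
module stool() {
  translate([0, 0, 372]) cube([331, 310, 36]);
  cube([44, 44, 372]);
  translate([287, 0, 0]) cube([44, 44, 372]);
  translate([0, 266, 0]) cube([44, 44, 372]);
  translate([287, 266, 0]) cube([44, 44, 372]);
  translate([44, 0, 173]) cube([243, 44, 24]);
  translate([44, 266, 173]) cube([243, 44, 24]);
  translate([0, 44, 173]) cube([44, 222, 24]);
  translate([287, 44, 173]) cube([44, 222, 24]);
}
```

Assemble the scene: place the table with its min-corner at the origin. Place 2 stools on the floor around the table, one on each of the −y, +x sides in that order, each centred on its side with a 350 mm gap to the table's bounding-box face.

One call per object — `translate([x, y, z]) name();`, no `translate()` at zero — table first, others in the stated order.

table();
translate([490, -660, 0]) stool();
translate([1661, 182, 0]) stool();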